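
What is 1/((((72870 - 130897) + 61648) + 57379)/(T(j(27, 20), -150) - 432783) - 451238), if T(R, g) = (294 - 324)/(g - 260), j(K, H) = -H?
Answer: -177441/80068146968 ≈ -2.2161e-6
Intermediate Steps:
T(R, g) = -30/(-260 + g)
1/((((72870 - 130897) + 61648) + 57379)/(T(j(27, 20), -150) - 432783) - 451238) = 1/((((72870 - 130897) + 61648) + 57379)/(-30/(-260 - 150) - 432783) - 451238) = 1/(((-58027 + 61648) + 57379)/(-30/(-410) - 432783) - 451238) = 1/((3621 + 57379)/(-30*(-1/410) - 432783) - 451238) = 1/(61000/(3/41 - 432783) - 451238) = 1/(61000/(-17744100/41) - 451238) = 1/(61000*(-41/17744100) - 451238) = 1/(-25010/177441 - 451238) = 1/(-80068146968/177441) = -177441/80068146968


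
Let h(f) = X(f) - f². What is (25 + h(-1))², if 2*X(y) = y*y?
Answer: 2401/4 ≈ 600.25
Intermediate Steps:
X(y) = y²/2 (X(y) = (y*y)/2 = y²/2)
h(f) = -f²/2 (h(f) = f²/2 - f² = -f²/2)
(25 + h(-1))² = (25 - ½*(-1)²)² = (25 - ½*1)² = (25 - ½)² = (49/2)² = 2401/4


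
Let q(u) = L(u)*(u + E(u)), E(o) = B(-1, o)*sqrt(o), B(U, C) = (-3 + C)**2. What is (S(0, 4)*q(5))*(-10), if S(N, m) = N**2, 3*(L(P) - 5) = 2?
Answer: 0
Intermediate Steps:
L(P) = 17/3 (L(P) = 5 + (1/3)*2 = 5 + 2/3 = 17/3)
E(o) = sqrt(o)*(-3 + o)**2 (E(o) = (-3 + o)**2*sqrt(o) = sqrt(o)*(-3 + o)**2)
q(u) = 17*u/3 + 17*sqrt(u)*(-3 + u)**2/3 (q(u) = 17*(u + sqrt(u)*(-3 + u)**2)/3 = 17*u/3 + 17*sqrt(u)*(-3 + u)**2/3)
(S(0, 4)*q(5))*(-10) = (0**2*((17/3)*5 + 17*sqrt(5)*(-3 + 5)**2/3))*(-10) = (0*(85/3 + (17/3)*sqrt(5)*2**2))*(-10) = (0*(85/3 + (17/3)*sqrt(5)*4))*(-10) = (0*(85/3 + 68*sqrt(5)/3))*(-10) = 0*(-10) = 0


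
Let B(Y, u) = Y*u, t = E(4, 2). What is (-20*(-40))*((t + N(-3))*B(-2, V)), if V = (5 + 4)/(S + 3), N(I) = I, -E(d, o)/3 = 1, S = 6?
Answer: 9600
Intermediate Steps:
E(d, o) = -3 (E(d, o) = -3*1 = -3)
V = 1 (V = (5 + 4)/(6 + 3) = 9/9 = 9*(1/9) = 1)
t = -3
(-20*(-40))*((t + N(-3))*B(-2, V)) = (-20*(-40))*((-3 - 3)*(-2*1)) = 800*(-6*(-2)) = 800*12 = 9600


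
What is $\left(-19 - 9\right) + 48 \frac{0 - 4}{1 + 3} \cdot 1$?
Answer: $-76$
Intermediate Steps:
$\left(-19 - 9\right) + 48 \frac{0 - 4}{1 + 3} \cdot 1 = \left(-19 - 9\right) + 48 - \frac{4}{4} \cdot 1 = -28 + 48 \left(-4\right) \frac{1}{4} \cdot 1 = -28 + 48 \left(\left(-1\right) 1\right) = -28 + 48 \left(-1\right) = -28 - 48 = -76$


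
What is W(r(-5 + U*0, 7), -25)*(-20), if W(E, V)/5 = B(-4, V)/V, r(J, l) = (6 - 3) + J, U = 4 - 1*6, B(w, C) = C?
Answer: -100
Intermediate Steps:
U = -2 (U = 4 - 6 = -2)
r(J, l) = 3 + J
W(E, V) = 5 (W(E, V) = 5*(V/V) = 5*1 = 5)
W(r(-5 + U*0, 7), -25)*(-20) = 5*(-20) = -100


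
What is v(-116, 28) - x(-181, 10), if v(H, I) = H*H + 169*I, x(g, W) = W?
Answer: 18178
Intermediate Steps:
v(H, I) = H² + 169*I
v(-116, 28) - x(-181, 10) = ((-116)² + 169*28) - 1*10 = (13456 + 4732) - 10 = 18188 - 10 = 18178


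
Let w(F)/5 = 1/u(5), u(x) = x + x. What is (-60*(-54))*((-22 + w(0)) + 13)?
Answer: -27540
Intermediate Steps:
u(x) = 2*x
w(F) = ½ (w(F) = 5/((2*5)) = 5/10 = 5*(⅒) = ½)
(-60*(-54))*((-22 + w(0)) + 13) = (-60*(-54))*((-22 + ½) + 13) = 3240*(-43/2 + 13) = 3240*(-17/2) = -27540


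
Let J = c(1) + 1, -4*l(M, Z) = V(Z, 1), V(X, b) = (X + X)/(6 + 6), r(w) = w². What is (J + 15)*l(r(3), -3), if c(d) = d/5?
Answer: 81/40 ≈ 2.0250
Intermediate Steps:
c(d) = d/5 (c(d) = d*(⅕) = d/5)
V(X, b) = X/6 (V(X, b) = (2*X)/12 = (2*X)*(1/12) = X/6)
l(M, Z) = -Z/24
J = 6/5 (J = (⅕)*1 + 1 = ⅕ + 1 = 6/5 ≈ 1.2000)
(J + 15)*l(r(3), -3) = (6/5 + 15)*(-1/24*(-3)) = (81/5)*(⅛) = 81/40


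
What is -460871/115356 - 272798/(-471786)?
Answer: -30993933253/9070557636 ≈ -3.4170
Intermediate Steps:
-460871/115356 - 272798/(-471786) = -460871*1/115356 - 272798*(-1/471786) = -460871/115356 + 136399/235893 = -30993933253/9070557636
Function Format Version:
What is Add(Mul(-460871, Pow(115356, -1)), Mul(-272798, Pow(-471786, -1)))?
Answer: Rational(-30993933253, 9070557636) ≈ -3.4170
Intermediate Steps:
Add(Mul(-460871, Pow(115356, -1)), Mul(-272798, Pow(-471786, -1))) = Add(Mul(-460871, Rational(1, 115356)), Mul(-272798, Rational(-1, 471786))) = Add(Rational(-460871, 115356), Rational(136399, 235893)) = Rational(-30993933253, 9070557636)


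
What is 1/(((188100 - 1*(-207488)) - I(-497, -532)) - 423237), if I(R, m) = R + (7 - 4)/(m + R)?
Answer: -343/9313135 ≈ -3.6830e-5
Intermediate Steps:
I(R, m) = R + 3/(R + m)
1/(((188100 - 1*(-207488)) - I(-497, -532)) - 423237) = 1/(((188100 - 1*(-207488)) - (3 + (-497)**2 - 497*(-532))/(-497 - 532)) - 423237) = 1/(((188100 + 207488) - (3 + 247009 + 264404)/(-1029)) - 423237) = 1/((395588 - (-1)*511416/1029) - 423237) = 1/((395588 - 1*(-170472/343)) - 423237) = 1/((395588 + 170472/343) - 423237) = 1/(135857156/343 - 423237) = 1/(-9313135/343) = -343/9313135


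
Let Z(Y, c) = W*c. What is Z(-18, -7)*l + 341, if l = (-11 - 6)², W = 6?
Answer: -11797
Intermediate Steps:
l = 289 (l = (-17)² = 289)
Z(Y, c) = 6*c
Z(-18, -7)*l + 341 = (6*(-7))*289 + 341 = -42*289 + 341 = -12138 + 341 = -11797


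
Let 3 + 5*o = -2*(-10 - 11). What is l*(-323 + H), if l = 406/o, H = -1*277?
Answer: -406000/13 ≈ -31231.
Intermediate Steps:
H = -277
o = 39/5 (o = -3/5 + (-2*(-10 - 11))/5 = -3/5 + (-2*(-21))/5 = -3/5 + (1/5)*42 = -3/5 + 42/5 = 39/5 ≈ 7.8000)
l = 2030/39 (l = 406/(39/5) = 406*(5/39) = 2030/39 ≈ 52.051)
l*(-323 + H) = 2030*(-323 - 277)/39 = (2030/39)*(-600) = -406000/13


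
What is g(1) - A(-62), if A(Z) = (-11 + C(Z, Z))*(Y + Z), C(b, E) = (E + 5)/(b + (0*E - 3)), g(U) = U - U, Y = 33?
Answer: -19082/65 ≈ -293.57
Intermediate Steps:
g(U) = 0
C(b, E) = (5 + E)/(-3 + b) (C(b, E) = (5 + E)/(b + (0 - 3)) = (5 + E)/(b - 3) = (5 + E)/(-3 + b))
A(Z) = (-11 + (5 + Z)/(-3 + Z))*(33 + Z)
g(1) - A(-62) = 0 - 2*(627 - 146*(-62) - 5*(-62)²)/(-3 - 62) = 0 - 2*(627 + 9052 - 5*3844)/(-65) = 0 - 2*(-1)*(627 + 9052 - 19220)/65 = 0 - 2*(-1)*(-9541)/65 = 0 - 1*19082/65 = 0 - 19082/65 = -19082/65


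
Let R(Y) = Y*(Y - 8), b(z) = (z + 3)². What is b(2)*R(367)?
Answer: 3293825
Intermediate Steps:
b(z) = (3 + z)²
R(Y) = Y*(-8 + Y)
b(2)*R(367) = (3 + 2)²*(367*(-8 + 367)) = 5²*(367*359) = 25*131753 = 3293825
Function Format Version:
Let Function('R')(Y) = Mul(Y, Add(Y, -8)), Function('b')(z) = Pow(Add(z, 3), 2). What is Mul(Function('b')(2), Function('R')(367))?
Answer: 3293825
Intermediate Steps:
Function('b')(z) = Pow(Add(3, z), 2)
Function('R')(Y) = Mul(Y, Add(-8, Y))
Mul(Function('b')(2), Function('R')(367)) = Mul(Pow(Add(3, 2), 2), Mul(367, Add(-8, 367))) = Mul(Pow(5, 2), Mul(367, 359)) = Mul(25, 131753) = 3293825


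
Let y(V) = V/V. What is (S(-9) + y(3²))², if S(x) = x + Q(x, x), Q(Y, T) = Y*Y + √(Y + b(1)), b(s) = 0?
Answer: 5320 + 438*I ≈ 5320.0 + 438.0*I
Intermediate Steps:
Q(Y, T) = √Y + Y² (Q(Y, T) = Y*Y + √(Y + 0) = Y² + √Y = √Y + Y²)
y(V) = 1
S(x) = x + √x + x² (S(x) = x + (√x + x²) = x + √x + x²)
(S(-9) + y(3²))² = ((-9 + √(-9) + (-9)²) + 1)² = ((-9 + 3*I + 81) + 1)² = ((72 + 3*I) + 1)² = (73 + 3*I)²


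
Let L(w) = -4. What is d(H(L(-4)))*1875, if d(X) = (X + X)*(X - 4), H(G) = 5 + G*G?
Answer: 1338750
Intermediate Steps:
H(G) = 5 + G²
d(X) = 2*X*(-4 + X) (d(X) = (2*X)*(-4 + X) = 2*X*(-4 + X))
d(H(L(-4)))*1875 = (2*(5 + (-4)²)*(-4 + (5 + (-4)²)))*1875 = (2*(5 + 16)*(-4 + (5 + 16)))*1875 = (2*21*(-4 + 21))*1875 = (2*21*17)*1875 = 714*1875 = 1338750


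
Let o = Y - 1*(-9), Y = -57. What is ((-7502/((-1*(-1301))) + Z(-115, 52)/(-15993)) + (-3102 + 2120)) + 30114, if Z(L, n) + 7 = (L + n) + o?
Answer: 606026580908/20806893 ≈ 29126.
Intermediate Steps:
o = -48 (o = -57 - 1*(-9) = -57 + 9 = -48)
Z(L, n) = -55 + L + n (Z(L, n) = -7 + ((L + n) - 48) = -7 + (-48 + L + n) = -55 + L + n)
((-7502/((-1*(-1301))) + Z(-115, 52)/(-15993)) + (-3102 + 2120)) + 30114 = ((-7502/((-1*(-1301))) + (-55 - 115 + 52)/(-15993)) + (-3102 + 2120)) + 30114 = ((-7502/1301 - 118*(-1/15993)) - 982) + 30114 = ((-7502*1/1301 + 118/15993) - 982) + 30114 = ((-7502/1301 + 118/15993) - 982) + 30114 = (-119825968/20806893 - 982) + 30114 = -20552194894/20806893 + 30114 = 606026580908/20806893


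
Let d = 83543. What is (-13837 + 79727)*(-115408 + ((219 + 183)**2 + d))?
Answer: 8548502710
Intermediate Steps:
(-13837 + 79727)*(-115408 + ((219 + 183)**2 + d)) = (-13837 + 79727)*(-115408 + ((219 + 183)**2 + 83543)) = 65890*(-115408 + (402**2 + 83543)) = 65890*(-115408 + (161604 + 83543)) = 65890*(-115408 + 245147) = 65890*129739 = 8548502710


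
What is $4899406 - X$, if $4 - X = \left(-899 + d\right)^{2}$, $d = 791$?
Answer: $4911066$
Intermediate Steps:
$X = -11660$ ($X = 4 - \left(-899 + 791\right)^{2} = 4 - \left(-108\right)^{2} = 4 - 11664 = -11660$)
$4899406 - X = 4899406 - -11660 = 4899406 + 11660 = 4911066$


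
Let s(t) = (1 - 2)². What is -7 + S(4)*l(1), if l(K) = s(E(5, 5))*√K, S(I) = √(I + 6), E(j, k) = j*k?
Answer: -7 + √10 ≈ -3.8377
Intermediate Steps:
s(t) = 1 (s(t) = (-1)² = 1)
S(I) = √(6 + I)
l(K) = √K (l(K) = 1*√K = √K)
-7 + S(4)*l(1) = -7 + √(6 + 4)*√1 = -7 + √10*1 = -7 + √10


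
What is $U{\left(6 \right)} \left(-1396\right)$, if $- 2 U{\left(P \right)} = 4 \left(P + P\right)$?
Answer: $33504$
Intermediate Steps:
$U{\left(P \right)} = - 4 P$ ($U{\left(P \right)} = - \frac{4 \left(P + P\right)}{2} = - \frac{4 \cdot 2 P}{2} = - \frac{8 P}{2} = - 4 P$)
$U{\left(6 \right)} \left(-1396\right) = \left(-4\right) 6 \left(-1396\right) = \left(-24\right) \left(-1396\right) = 33504$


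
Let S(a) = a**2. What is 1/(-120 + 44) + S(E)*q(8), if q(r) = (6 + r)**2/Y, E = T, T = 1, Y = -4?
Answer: -3725/76 ≈ -49.013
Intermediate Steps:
E = 1
q(r) = -(6 + r)**2/4 (q(r) = (6 + r)**2/(-4) = (6 + r)**2*(-1/4) = -(6 + r)**2/4)
1/(-120 + 44) + S(E)*q(8) = 1/(-120 + 44) + 1**2*(-(6 + 8)**2/4) = 1/(-76) + 1*(-1/4*14**2) = -1/76 + 1*(-1/4*196) = -1/76 + 1*(-49) = -1/76 - 49 = -3725/76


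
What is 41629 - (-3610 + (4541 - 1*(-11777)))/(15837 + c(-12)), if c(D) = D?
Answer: 219588739/5275 ≈ 41628.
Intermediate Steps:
41629 - (-3610 + (4541 - 1*(-11777)))/(15837 + c(-12)) = 41629 - (-3610 + (4541 - 1*(-11777)))/(15837 - 12) = 41629 - (-3610 + (4541 + 11777))/15825 = 41629 - (-3610 + 16318)/15825 = 41629 - 12708/15825 = 41629 - 1*4236/5275 = 41629 - 4236/5275 = 219588739/5275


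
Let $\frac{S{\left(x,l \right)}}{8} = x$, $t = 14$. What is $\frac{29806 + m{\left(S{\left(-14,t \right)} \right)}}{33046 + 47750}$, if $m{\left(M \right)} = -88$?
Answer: $\frac{4953}{13466} \approx 0.36782$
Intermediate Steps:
$S{\left(x,l \right)} = 8 x$
$\frac{29806 + m{\left(S{\left(-14,t \right)} \right)}}{33046 + 47750} = \frac{29806 - 88}{33046 + 47750} = \frac{29718}{80796} = 29718 \cdot \frac{1}{80796} = \frac{4953}{13466}$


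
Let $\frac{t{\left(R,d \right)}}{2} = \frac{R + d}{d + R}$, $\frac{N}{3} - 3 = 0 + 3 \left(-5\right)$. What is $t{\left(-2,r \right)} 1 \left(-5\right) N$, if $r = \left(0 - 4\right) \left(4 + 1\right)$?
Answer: $360$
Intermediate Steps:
$r = -20$ ($r = \left(-4\right) 5 = -20$)
$N = -36$ ($N = 9 + 3 \left(0 + 3 \left(-5\right)\right) = 9 + 3 \left(0 - 15\right) = 9 + 3 \left(-15\right) = 9 - 45 = -36$)
$t{\left(R,d \right)} = 2$ ($t{\left(R,d \right)} = 2 \frac{R + d}{d + R} = 2 \frac{R + d}{R + d} = 2 \cdot 1 = 2$)
$t{\left(-2,r \right)} 1 \left(-5\right) N = 2 \cdot 1 \left(-5\right) \left(-36\right) = 2 \left(-5\right) \left(-36\right) = \left(-10\right) \left(-36\right) = 360$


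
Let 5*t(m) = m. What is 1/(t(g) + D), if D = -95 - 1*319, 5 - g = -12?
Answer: -5/2053 ≈ -0.0024355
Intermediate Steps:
g = 17 (g = 5 - 1*(-12) = 5 + 12 = 17)
D = -414 (D = -95 - 319 = -414)
t(m) = m/5
1/(t(g) + D) = 1/((1/5)*17 - 414) = 1/(17/5 - 414) = 1/(-2053/5) = -5/2053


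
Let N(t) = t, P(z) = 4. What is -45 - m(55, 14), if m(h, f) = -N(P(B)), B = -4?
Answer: -41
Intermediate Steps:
m(h, f) = -4 (m(h, f) = -1*4 = -4)
-45 - m(55, 14) = -45 - 1*(-4) = -45 + 4 = -41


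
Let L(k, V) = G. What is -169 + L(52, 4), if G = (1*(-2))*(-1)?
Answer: -167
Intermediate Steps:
G = 2 (G = -2*(-1) = 2)
L(k, V) = 2
-169 + L(52, 4) = -169 + 2 = -167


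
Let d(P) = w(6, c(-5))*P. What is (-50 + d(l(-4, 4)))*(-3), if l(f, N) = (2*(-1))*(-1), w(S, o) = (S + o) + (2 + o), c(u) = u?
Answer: 162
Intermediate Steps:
w(S, o) = 2 + S + 2*o
l(f, N) = 2 (l(f, N) = -2*(-1) = 2)
d(P) = -2*P (d(P) = (2 + 6 + 2*(-5))*P = (2 + 6 - 10)*P = -2*P)
(-50 + d(l(-4, 4)))*(-3) = (-50 - 2*2)*(-3) = (-50 - 4)*(-3) = -54*(-3) = 162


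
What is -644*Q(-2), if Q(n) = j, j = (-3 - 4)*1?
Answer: 4508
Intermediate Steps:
j = -7 (j = -7*1 = -7)
Q(n) = -7
-644*Q(-2) = -644*(-7) = 4508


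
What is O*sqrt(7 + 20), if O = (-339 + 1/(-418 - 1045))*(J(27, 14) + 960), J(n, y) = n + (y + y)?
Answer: -215741730*sqrt(3)/209 ≈ -1.7879e+6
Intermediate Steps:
J(n, y) = n + 2*y
O = -71913910/209 (O = (-339 + 1/(-418 - 1045))*((27 + 2*14) + 960) = (-339 + 1/(-1463))*((27 + 28) + 960) = (-339 - 1/1463)*(55 + 960) = -495958/1463*1015 = -71913910/209 ≈ -3.4409e+5)
O*sqrt(7 + 20) = -71913910*sqrt(7 + 20)/209 = -215741730*sqrt(3)/209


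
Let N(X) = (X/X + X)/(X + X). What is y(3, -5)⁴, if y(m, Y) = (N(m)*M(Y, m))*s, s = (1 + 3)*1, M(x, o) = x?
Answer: 2560000/81 ≈ 31605.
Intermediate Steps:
s = 4 (s = 4*1 = 4)
N(X) = (1 + X)/(2*X) (N(X) = (1 + X)/((2*X)) = (1 + X)*(1/(2*X)) = (1 + X)/(2*X))
y(m, Y) = 2*Y*(1 + m)/m (y(m, Y) = (((1 + m)/(2*m))*Y)*4 = (Y*(1 + m)/(2*m))*4 = 2*Y*(1 + m)/m)
y(3, -5)⁴ = (2*(-5)*(1 + 3)/3)⁴ = (2*(-5)*(⅓)*4)⁴ = (-40/3)⁴ = 2560000/81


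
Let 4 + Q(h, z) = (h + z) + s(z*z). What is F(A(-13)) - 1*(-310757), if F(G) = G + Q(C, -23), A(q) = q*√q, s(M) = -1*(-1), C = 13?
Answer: 310744 - 13*I*√13 ≈ 3.1074e+5 - 46.872*I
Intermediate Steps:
s(M) = 1
A(q) = q^(3/2)
Q(h, z) = -3 + h + z (Q(h, z) = -4 + ((h + z) + 1) = -4 + (1 + h + z) = -3 + h + z)
F(G) = -13 + G (F(G) = G + (-3 + 13 - 23) = G - 13 = -13 + G)
F(A(-13)) - 1*(-310757) = (-13 + (-13)^(3/2)) - 1*(-310757) = (-13 - 13*I*√13) + 310757 = 310744 - 13*I*√13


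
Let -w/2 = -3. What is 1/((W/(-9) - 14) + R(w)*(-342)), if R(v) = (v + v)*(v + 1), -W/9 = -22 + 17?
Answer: -1/28747 ≈ -3.4786e-5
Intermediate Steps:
W = 45 (W = -9*(-22 + 17) = -9*(-5) = 45)
w = 6 (w = -2*(-3) = 6)
R(v) = 2*v*(1 + v) (R(v) = (2*v)*(1 + v) = 2*v*(1 + v))
1/((W/(-9) - 14) + R(w)*(-342)) = 1/((45/(-9) - 14) + (2*6*(1 + 6))*(-342)) = 1/((-1/9*45 - 14) + (2*6*7)*(-342)) = 1/((-5 - 14) + 84*(-342)) = 1/(-19 - 28728) = 1/(-28747) = -1/28747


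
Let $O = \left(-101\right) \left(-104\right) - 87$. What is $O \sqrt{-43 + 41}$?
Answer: $10417 i \sqrt{2} \approx 14732.0 i$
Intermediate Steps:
$O = 10417$ ($O = 10504 - 87 = 10417$)
$O \sqrt{-43 + 41} = 10417 \sqrt{-43 + 41} = 10417 \sqrt{-2} = 10417 i \sqrt{2}$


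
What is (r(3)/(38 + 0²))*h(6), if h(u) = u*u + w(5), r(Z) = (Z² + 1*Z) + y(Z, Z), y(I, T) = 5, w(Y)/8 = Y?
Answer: 34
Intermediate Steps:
w(Y) = 8*Y
r(Z) = 5 + Z + Z² (r(Z) = (Z² + 1*Z) + 5 = (Z² + Z) + 5 = (Z + Z²) + 5 = 5 + Z + Z²)
h(u) = 40 + u² (h(u) = u*u + 8*5 = u² + 40 = 40 + u²)
(r(3)/(38 + 0²))*h(6) = ((5 + 3 + 3²)/(38 + 0²))*(40 + 6²) = ((5 + 3 + 9)/(38 + 0))*(40 + 36) = (17/38)*76 = 34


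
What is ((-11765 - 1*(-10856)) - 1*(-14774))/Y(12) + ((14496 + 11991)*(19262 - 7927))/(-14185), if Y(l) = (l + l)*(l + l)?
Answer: -34547177699/1634112 ≈ -21141.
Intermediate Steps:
Y(l) = 4*l² (Y(l) = (2*l)*(2*l) = 4*l²)
((-11765 - 1*(-10856)) - 1*(-14774))/Y(12) + ((14496 + 11991)*(19262 - 7927))/(-14185) = ((-11765 - 1*(-10856)) - 1*(-14774))/((4*12²)) + ((14496 + 11991)*(19262 - 7927))/(-14185) = ((-11765 + 10856) + 14774)/((4*144)) + (26487*11335)*(-1/14185) = (-909 + 14774)/576 + 300230145*(-1/14185) = 13865*(1/576) - 60046029/2837 = 13865/576 - 60046029/2837 = -34547177699/1634112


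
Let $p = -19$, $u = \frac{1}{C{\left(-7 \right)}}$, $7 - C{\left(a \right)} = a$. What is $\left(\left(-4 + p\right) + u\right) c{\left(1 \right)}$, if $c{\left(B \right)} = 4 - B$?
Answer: $- \frac{963}{14} \approx -68.786$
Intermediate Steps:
$C{\left(a \right)} = 7 - a$
$u = \frac{1}{14}$ ($u = \frac{1}{7 - -7} = \frac{1}{7 + 7} = \frac{1}{14} \approx 0.071429$)
$\left(\left(-4 + p\right) + u\right) c{\left(1 \right)} = \left(\left(-4 - 19\right) + \frac{1}{14}\right) \left(4 - 1\right) = \left(-23 + \frac{1}{14}\right) \left(4 - 1\right) = \left(- \frac{321}{14}\right) 3 = - \frac{963}{14}$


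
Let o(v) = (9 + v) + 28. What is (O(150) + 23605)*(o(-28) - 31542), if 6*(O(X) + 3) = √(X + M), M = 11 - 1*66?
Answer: -744241866 - 10511*√95/2 ≈ -7.4429e+8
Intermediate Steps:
M = -55 (M = 11 - 66 = -55)
o(v) = 37 + v
O(X) = -3 + √(-55 + X)/6 (O(X) = -3 + √(X - 55)/6 = -3 + √(-55 + X)/6)
(O(150) + 23605)*(o(-28) - 31542) = ((-3 + √(-55 + 150)/6) + 23605)*((37 - 28) - 31542) = ((-3 + √95/6) + 23605)*(9 - 31542) = (23602 + √95/6)*(-31533) = -744241866 - 10511*√95/2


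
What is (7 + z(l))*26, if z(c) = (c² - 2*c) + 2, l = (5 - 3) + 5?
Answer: 1144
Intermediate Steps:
l = 7 (l = 2 + 5 = 7)
z(c) = 2 + c² - 2*c
(7 + z(l))*26 = (7 + (2 + 7² - 2*7))*26 = (7 + (2 + 49 - 14))*26 = (7 + 37)*26 = 44*26 = 1144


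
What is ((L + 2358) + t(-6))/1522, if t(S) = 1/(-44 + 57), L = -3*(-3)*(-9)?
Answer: 14801/9893 ≈ 1.4961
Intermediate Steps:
L = -81 (L = 9*(-9) = -81)
t(S) = 1/13
((L + 2358) + t(-6))/1522 = ((-81 + 2358) + 1/13)/1522 = (2277 + 1/13)*(1/1522) = (29602/13)*(1/1522) = 14801/9893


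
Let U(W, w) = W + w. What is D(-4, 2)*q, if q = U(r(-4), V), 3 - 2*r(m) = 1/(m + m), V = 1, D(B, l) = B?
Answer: -41/4 ≈ -10.250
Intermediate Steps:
r(m) = 3/2 - 1/(4*m) (r(m) = 3/2 - 1/(2*(m + m)) = 3/2 - 1/(2*m)/2 = 3/2 - 1/(4*m))
q = 41/16 (q = (1/4)*(-1 + 6*(-4))/(-4) + 1 = (1/4)*(-1/4)*(-1 - 24) + 1 = (1/4)*(-1/4)*(-25) + 1 = 25/16 + 1 = 41/16 ≈ 2.5625)
D(-4, 2)*q = -4*41/16 = -41/4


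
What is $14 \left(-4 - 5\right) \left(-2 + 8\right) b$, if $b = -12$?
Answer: $9072$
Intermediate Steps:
$14 \left(-4 - 5\right) \left(-2 + 8\right) b = 14 \left(-4 - 5\right) \left(-2 + 8\right) \left(-12\right) = 14 \left(\left(-9\right) 6\right) \left(-12\right) = 14 \left(-54\right) \left(-12\right) = \left(-756\right) \left(-12\right) = 9072$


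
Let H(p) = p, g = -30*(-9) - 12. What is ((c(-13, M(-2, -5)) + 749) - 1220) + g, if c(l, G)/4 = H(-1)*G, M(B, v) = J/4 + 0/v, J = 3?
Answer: -216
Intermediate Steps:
g = 258 (g = 270 - 12 = 258)
M(B, v) = ¾ (M(B, v) = 3/4 + 0/v = 3*(¼) + 0 = ¾ + 0 = ¾)
c(l, G) = -4*G (c(l, G) = 4*(-G) = -4*G)
((c(-13, M(-2, -5)) + 749) - 1220) + g = ((-4*¾ + 749) - 1220) + 258 = ((-3 + 749) - 1220) + 258 = (746 - 1220) + 258 = -474 + 258 = -216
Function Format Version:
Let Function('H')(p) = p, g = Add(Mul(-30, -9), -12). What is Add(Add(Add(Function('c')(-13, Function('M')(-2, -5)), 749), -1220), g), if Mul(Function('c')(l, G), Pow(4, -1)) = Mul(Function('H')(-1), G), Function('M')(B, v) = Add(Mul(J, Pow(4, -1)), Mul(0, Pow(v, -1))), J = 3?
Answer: -216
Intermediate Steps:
g = 258 (g = Add(270, -12) = 258)
Function('M')(B, v) = Rational(3, 4) (Function('M')(B, v) = Add(Mul(3, Pow(4, -1)), Mul(0, Pow(v, -1))) = Add(Mul(3, Rational(1, 4)), 0) = Add(Rational(3, 4), 0) = Rational(3, 4))
Function('c')(l, G) = Mul(-4, G) (Function('c')(l, G) = Mul(4, Mul(-1, G)) = Mul(-4, G))
Add(Add(Add(Function('c')(-13, Function('M')(-2, -5)), 749), -1220), g) = Add(Add(Add(Mul(-4, Rational(3, 4)), 749), -1220), 258) = Add(Add(Add(-3, 749), -1220), 258) = Add(Add(746, -1220), 258) = Add(-474, 258) = -216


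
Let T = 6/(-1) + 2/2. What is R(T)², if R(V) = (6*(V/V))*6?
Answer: 1296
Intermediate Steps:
T = -5 (T = 6*(-1) + 2*(½) = -6 + 1 = -5)
R(V) = 36 (R(V) = (6*1)*6 = 6*6 = 36)
R(T)² = 36² = 1296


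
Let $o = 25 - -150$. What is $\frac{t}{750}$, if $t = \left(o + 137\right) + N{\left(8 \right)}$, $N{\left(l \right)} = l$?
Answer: $\frac{32}{75} \approx 0.42667$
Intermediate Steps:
$o = 175$ ($o = 25 + 150 = 175$)
$t = 320$ ($t = \left(175 + 137\right) + 8 = 312 + 8 = 320$)
$\frac{t}{750} = \frac{320}{750} = 320 \cdot \frac{1}{750} = \frac{32}{75}$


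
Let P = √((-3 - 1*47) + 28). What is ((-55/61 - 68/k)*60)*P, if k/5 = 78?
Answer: -51196*I*√22/793 ≈ -302.81*I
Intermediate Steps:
k = 390 (k = 5*78 = 390)
P = I*√22 (P = √((-3 - 47) + 28) = √(-50 + 28) = √(-22) = I*√22 ≈ 4.6904*I)
((-55/61 - 68/k)*60)*P = ((-55/61 - 68/390)*60)*(I*√22) = ((-55*1/61 - 68*1/390)*60)*(I*√22) = ((-55/61 - 34/195)*60)*(I*√22) = (-12799/11895*60)*(I*√22) = -51196*I*√22/793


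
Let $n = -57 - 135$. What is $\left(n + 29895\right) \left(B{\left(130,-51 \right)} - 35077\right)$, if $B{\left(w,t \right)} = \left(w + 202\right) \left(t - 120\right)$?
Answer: $-2728190847$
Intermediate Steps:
$n = -192$ ($n = -57 - 135 = -192$)
$B{\left(w,t \right)} = \left(-120 + t\right) \left(202 + w\right)$ ($B{\left(w,t \right)} = \left(202 + w\right) \left(-120 + t\right) = \left(-120 + t\right) \left(202 + w\right)$)
$\left(n + 29895\right) \left(B{\left(130,-51 \right)} - 35077\right) = \left(-192 + 29895\right) \left(\left(-24240 - 15600 + 202 \left(-51\right) - 6630\right) - 35077\right) = 29703 \left(\left(-24240 - 15600 - 10302 - 6630\right) - 35077\right) = 29703 \left(-56772 - 35077\right) = 29703 \left(-91849\right) = -2728190847$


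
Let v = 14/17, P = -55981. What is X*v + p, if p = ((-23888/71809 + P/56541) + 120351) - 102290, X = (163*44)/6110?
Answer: 81028513608108368/4486468699245 ≈ 18061.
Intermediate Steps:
X = 3586/3055 (X = 7172*(1/6110) = 3586/3055 ≈ 1.1738)
v = 14/17 (v = 14*(1/17) = 14/17 ≈ 0.82353)
p = 73325046763772/4060152669 (p = ((-23888/71809 - 55981/56541) + 120351) - 102290 = (-5370591037/4060152669 + 120351) - 102290 = 488638063275782/4060152669 - 102290 = 73325046763772/4060152669 ≈ 18060.)
X*v + p = (3586/3055)*(14/17) + 73325046763772/4060152669 = 50204/51935 + 73325046763772/4060152669 = 81028513608108368/4486468699245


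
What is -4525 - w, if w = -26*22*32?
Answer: 13779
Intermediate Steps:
w = -18304 (w = -572*32 = -18304)
-4525 - w = -4525 - 1*(-18304) = -4525 + 18304 = 13779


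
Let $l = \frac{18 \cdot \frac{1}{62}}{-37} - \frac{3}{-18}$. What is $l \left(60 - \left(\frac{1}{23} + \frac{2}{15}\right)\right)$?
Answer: $\frac{22558427}{2374290} \approx 9.5011$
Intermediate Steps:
$l = \frac{1093}{6882}$ ($l = 18 \cdot \frac{1}{62} \left(- \frac{1}{37}\right) - - \frac{1}{6} = \frac{9}{31} \left(- \frac{1}{37}\right) + \frac{1}{6} = - \frac{9}{1147} + \frac{1}{6} = \frac{1093}{6882} \approx 0.15882$)
$l \left(60 - \left(\frac{1}{23} + \frac{2}{15}\right)\right) = \frac{1093 \left(60 - \left(\frac{1}{23} + \frac{2}{15}\right)\right)}{6882} = \frac{1093 \left(60 - \frac{61}{345}\right)}{6882} = \frac{1093}{6882} \cdot \frac{20639}{345} = \frac{22558427}{2374290}$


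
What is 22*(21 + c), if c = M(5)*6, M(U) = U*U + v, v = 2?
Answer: 4026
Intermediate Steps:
M(U) = 2 + U**2 (M(U) = U*U + 2 = U**2 + 2 = 2 + U**2)
c = 162 (c = (2 + 5**2)*6 = (2 + 25)*6 = 27*6 = 162)
22*(21 + c) = 22*(21 + 162) = 22*183 = 4026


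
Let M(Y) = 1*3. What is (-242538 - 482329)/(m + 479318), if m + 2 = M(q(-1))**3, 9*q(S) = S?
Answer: -724867/479343 ≈ -1.5122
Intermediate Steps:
q(S) = S/9
M(Y) = 3
m = 25 (m = -2 + 3**3 = -2 + 27 = 25)
(-242538 - 482329)/(m + 479318) = (-242538 - 482329)/(25 + 479318) = -724867/479343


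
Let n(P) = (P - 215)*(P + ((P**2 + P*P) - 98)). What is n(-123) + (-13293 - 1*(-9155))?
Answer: -10156644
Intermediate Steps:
n(P) = (-215 + P)*(-98 + P + 2*P**2) (n(P) = (-215 + P)*(P + ((P**2 + P**2) - 98)) = (-215 + P)*(P + (2*P**2 - 98)) = (-215 + P)*(P + (-98 + 2*P**2)) = (-215 + P)*(-98 + P + 2*P**2))
n(-123) + (-13293 - 1*(-9155)) = (21070 - 429*(-123)**2 - 313*(-123) + 2*(-123)**3) + (-13293 - 1*(-9155)) = (21070 - 429*15129 + 38499 + 2*(-1860867)) + (-13293 + 9155) = (21070 - 6490341 + 38499 - 3721734) - 4138 = -10152506 - 4138 = -10156644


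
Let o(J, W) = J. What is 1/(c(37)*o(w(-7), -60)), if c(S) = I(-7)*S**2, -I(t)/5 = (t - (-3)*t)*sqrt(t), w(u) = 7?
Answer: -I*sqrt(7)/9391340 ≈ -2.8172e-7*I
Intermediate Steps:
I(t) = -20*t**(3/2) (I(t) = -5*(t - (-3)*t)*sqrt(t) = -5*(t + 3*t)*sqrt(t) = -5*4*t*sqrt(t) = -20*t**(3/2))
c(S) = 140*I*sqrt(7)*S**2 (c(S) = (-(-140)*I*sqrt(7))*S**2 = (140*I*sqrt(7))*S**2 = 140*I*sqrt(7)*S**2)
1/(c(37)*o(w(-7), -60)) = 1/((140*I*sqrt(7)*37**2)*7) = (1/7)/(140*I*sqrt(7)*1369) = (1/7)/(191660*I*sqrt(7)) = -I*sqrt(7)/1341620*(1/7) = -I*sqrt(7)/9391340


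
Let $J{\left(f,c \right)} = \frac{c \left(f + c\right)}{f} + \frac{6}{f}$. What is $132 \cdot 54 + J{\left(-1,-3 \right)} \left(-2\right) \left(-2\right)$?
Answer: $7056$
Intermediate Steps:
$J{\left(f,c \right)} = \frac{6}{f} + \frac{c \left(c + f\right)}{f}$ ($J{\left(f,c \right)} = \frac{c \left(c + f\right)}{f} + \frac{6}{f} = \frac{6}{f} + \frac{c \left(c + f\right)}{f}$)
$132 \cdot 54 + J{\left(-1,-3 \right)} \left(-2\right) \left(-2\right) = 132 \cdot 54 + \frac{6 + \left(-3\right)^{2} - -3}{-1} \left(-2\right) \left(-2\right) = 7128 + - (6 + 9 + 3) \left(-2\right) \left(-2\right) = 7128 + \left(-1\right) 18 \left(-2\right) \left(-2\right) = 7128 + \left(-18\right) \left(-2\right) \left(-2\right) = 7128 + 36 \left(-2\right) = 7128 - 72 = 7056$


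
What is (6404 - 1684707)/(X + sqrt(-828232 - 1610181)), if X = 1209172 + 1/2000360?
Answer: -8120350517544990817222680/5850503068565070812615041 + 6715628973828068800*I*sqrt(2438413)/5850503068565070812615041 ≈ -1.388 + 0.0017924*I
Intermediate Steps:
X = 2418779301921/2000360 (X = 1209172 + 1/2000360 = 2418779301921/2000360 ≈ 1.2092e+6)
(6404 - 1684707)/(X + sqrt(-828232 - 1610181)) = (6404 - 1684707)/(2418779301921/2000360 + sqrt(-828232 - 1610181)) = -1678303/(2418779301921/2000360 + sqrt(-2438413)) = -1678303/(2418779301921/2000360 + I*sqrt(2438413))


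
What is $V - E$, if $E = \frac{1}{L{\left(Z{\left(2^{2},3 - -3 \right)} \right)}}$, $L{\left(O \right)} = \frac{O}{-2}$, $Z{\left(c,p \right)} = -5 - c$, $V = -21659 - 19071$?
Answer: $- \frac{366572}{9} \approx -40730.0$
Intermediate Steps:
$V = -40730$
$L{\left(O \right)} = - \frac{O}{2}$ ($L{\left(O \right)} = O \left(- \frac{1}{2}\right) = - \frac{O}{2}$)
$E = \frac{2}{9}$ ($E = \frac{1}{\left(- \frac{1}{2}\right) \left(-5 - 2^{2}\right)} = \frac{1}{\left(- \frac{1}{2}\right) \left(-5 - 4\right)} = \frac{1}{\left(- \frac{1}{2}\right) \left(-9\right)} = \frac{1}{\frac{9}{2}} = \frac{2}{9} \approx 0.22222$)
$V - E = -40730 - \frac{2}{9} = - \frac{366572}{9}$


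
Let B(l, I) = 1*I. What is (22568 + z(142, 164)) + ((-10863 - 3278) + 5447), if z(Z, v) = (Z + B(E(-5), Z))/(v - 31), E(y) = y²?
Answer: 1845526/133 ≈ 13876.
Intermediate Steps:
B(l, I) = I
z(Z, v) = 2*Z/(-31 + v) (z(Z, v) = (Z + Z)/(v - 31) = (2*Z)/(-31 + v) = 2*Z/(-31 + v))
(22568 + z(142, 164)) + ((-10863 - 3278) + 5447) = (22568 + 2*142/(-31 + 164)) + ((-10863 - 3278) + 5447) = (22568 + 2*142/133) + (-14141 + 5447) = (22568 + 2*142*(1/133)) - 8694 = (22568 + 284/133) - 8694 = 3001828/133 - 8694 = 1845526/133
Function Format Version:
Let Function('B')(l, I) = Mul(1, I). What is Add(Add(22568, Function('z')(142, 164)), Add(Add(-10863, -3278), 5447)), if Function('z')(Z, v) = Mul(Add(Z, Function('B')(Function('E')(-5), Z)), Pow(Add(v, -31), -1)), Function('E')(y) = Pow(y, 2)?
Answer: Rational(1845526, 133) ≈ 13876.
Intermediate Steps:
Function('B')(l, I) = I
Function('z')(Z, v) = Mul(2, Z, Pow(Add(-31, v), -1)) (Function('z')(Z, v) = Mul(Add(Z, Z), Pow(Add(v, -31), -1)) = Mul(Mul(2, Z), Pow(Add(-31, v), -1)) = Mul(2, Z, Pow(Add(-31, v), -1)))
Add(Add(22568, Function('z')(142, 164)), Add(Add(-10863, -3278), 5447)) = Add(Add(22568, Mul(2, 142, Pow(Add(-31, 164), -1))), Add(Add(-10863, -3278), 5447)) = Add(Add(22568, Mul(2, 142, Pow(133, -1))), Add(-14141, 5447)) = Add(Add(22568, Mul(2, 142, Rational(1, 133))), -8694) = Add(Add(22568, Rational(284, 133)), -8694) = Add(Rational(3001828, 133), -8694) = Rational(1845526, 133)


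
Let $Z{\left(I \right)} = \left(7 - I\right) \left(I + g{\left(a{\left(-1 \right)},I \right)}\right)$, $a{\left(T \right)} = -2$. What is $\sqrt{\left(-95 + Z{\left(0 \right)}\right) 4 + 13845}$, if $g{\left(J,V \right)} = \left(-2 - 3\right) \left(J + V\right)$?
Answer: $\sqrt{13745} \approx 117.24$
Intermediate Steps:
$g{\left(J,V \right)} = - 5 J - 5 V$ ($g{\left(J,V \right)} = - 5 \left(J + V\right) = - 5 J - 5 V$)
$Z{\left(I \right)} = \left(7 - I\right) \left(10 - 4 I\right)$ ($Z{\left(I \right)} = \left(7 - I\right) \left(I - \left(-10 + 5 I\right)\right) = \left(7 - I\right) \left(10 - 4 I\right)$)
$\sqrt{\left(-95 + Z{\left(0 \right)}\right) 4 + 13845} = \sqrt{\left(-95 + \left(70 - 0 + 4 \cdot 0^{2}\right)\right) 4 + 13845} = \sqrt{\left(-95 + \left(70 + 0 + 4 \cdot 0\right)\right) 4 + 13845} = \sqrt{\left(-95 + \left(70 + 0 + 0\right)\right) 4 + 13845} = \sqrt{\left(-95 + 70\right) 4 + 13845} = \sqrt{\left(-25\right) 4 + 13845} = \sqrt{-100 + 13845} = \sqrt{13745}$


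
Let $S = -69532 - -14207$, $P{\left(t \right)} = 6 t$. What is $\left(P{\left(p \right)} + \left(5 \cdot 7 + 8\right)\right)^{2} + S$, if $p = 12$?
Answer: $-42100$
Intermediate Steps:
$S = -55325$ ($S = -69532 + \left(-17 + 14224\right) = -69532 + 14207 = -55325$)
$\left(P{\left(p \right)} + \left(5 \cdot 7 + 8\right)\right)^{2} + S = \left(6 \cdot 12 + \left(5 \cdot 7 + 8\right)\right)^{2} - 55325 = \left(72 + \left(35 + 8\right)\right)^{2} - 55325 = \left(72 + 43\right)^{2} - 55325 = 115^{2} - 55325 = 13225 - 55325 = -42100$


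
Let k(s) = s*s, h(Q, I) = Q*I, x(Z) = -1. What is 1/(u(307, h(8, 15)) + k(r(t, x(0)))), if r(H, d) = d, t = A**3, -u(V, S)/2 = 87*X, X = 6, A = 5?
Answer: -1/1043 ≈ -0.00095877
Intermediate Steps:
h(Q, I) = I*Q
u(V, S) = -1044 (u(V, S) = -174*6 = -2*522 = -1044)
t = 125 (t = 5**3 = 125)
k(s) = s**2
1/(u(307, h(8, 15)) + k(r(t, x(0)))) = 1/(-1044 + (-1)**2) = 1/(-1044 + 1) = 1/(-1043) = -1/1043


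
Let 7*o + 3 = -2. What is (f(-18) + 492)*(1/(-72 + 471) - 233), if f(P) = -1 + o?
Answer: -106353104/931 ≈ -1.1424e+5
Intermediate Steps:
o = -5/7 (o = -3/7 + (⅐)*(-2) = -3/7 - 2/7 = -5/7 ≈ -0.71429)
f(P) = -12/7 (f(P) = -1 - 5/7 = -12/7)
(f(-18) + 492)*(1/(-72 + 471) - 233) = (-12/7 + 492)*(1/(-72 + 471) - 233) = 3432*(1/399 - 233)/7 = (3432/7)*(-92966/399) = -106353104/931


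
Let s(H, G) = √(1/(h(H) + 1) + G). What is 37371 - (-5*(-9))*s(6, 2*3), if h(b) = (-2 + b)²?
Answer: 37371 - 45*√1751/17 ≈ 37260.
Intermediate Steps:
s(H, G) = √(G + 1/(1 + (-2 + H)²)) (s(H, G) = √(1/((-2 + H)² + 1) + G) = √(1/(1 + (-2 + H)²) + G) = √(G + 1/(1 + (-2 + H)²)))
37371 - (-5*(-9))*s(6, 2*3) = 37371 - (-5*(-9))*√((1 + (2*3)*(1 + (-2 + 6)²))/(1 + (-2 + 6)²)) = 37371 - 45*√((1 + 6*(1 + 4²))/(1 + 4²)) = 37371 - 45*√((1 + 6*(1 + 16))/(1 + 16)) = 37371 - 45*√((1 + 6*17)/17) = 37371 - 45*√((1 + 102)/17) = 37371 - 45*√((1/17)*103) = 37371 - 45*√(103/17) = 37371 - 45*√1751/17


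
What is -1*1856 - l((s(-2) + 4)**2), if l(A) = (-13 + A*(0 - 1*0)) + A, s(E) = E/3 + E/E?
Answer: -16756/9 ≈ -1861.8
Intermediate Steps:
s(E) = 1 + E/3 (s(E) = E*(1/3) + 1 = E/3 + 1 = 1 + E/3)
l(A) = -13 + A (l(A) = (-13 + A*(0 + 0)) + A = (-13 + A*0) + A = (-13 + 0) + A = -13 + A)
-1*1856 - l((s(-2) + 4)**2) = -1*1856 - (-13 + ((1 + (1/3)*(-2)) + 4)**2) = -1856 - (-13 + ((1 - 2/3) + 4)**2) = -1856 - (-13 + (1/3 + 4)**2) = -1856 - (-13 + (13/3)**2) = -1856 - (-13 + 169/9) = -1856 - 1*52/9 = -1856 - 52/9 = -16756/9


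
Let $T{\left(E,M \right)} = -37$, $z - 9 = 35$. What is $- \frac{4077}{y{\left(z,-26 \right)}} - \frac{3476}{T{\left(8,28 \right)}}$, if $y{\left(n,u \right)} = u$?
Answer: $\frac{241225}{962} \approx 250.75$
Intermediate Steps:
$z = 44$ ($z = 9 + 35 = 44$)
$- \frac{4077}{y{\left(z,-26 \right)}} - \frac{3476}{T{\left(8,28 \right)}} = - \frac{4077}{-26} - \frac{3476}{-37} = \left(-4077\right) \left(- \frac{1}{26}\right) - - \frac{3476}{37} = \frac{4077}{26} + \frac{3476}{37} = \frac{241225}{962}$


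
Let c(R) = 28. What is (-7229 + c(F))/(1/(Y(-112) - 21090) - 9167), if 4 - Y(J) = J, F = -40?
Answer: 151033774/192268659 ≈ 0.78553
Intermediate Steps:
Y(J) = 4 - J
(-7229 + c(F))/(1/(Y(-112) - 21090) - 9167) = (-7229 + 28)/(1/((4 - 1*(-112)) - 21090) - 9167) = -7201/(1/((4 + 112) - 21090) - 9167) = -7201/(1/(116 - 21090) - 9167) = -7201/(1/(-20974) - 9167) = -7201/(-1/20974 - 9167) = -7201/(-192268659/20974) = -7201*(-20974/192268659) = 151033774/192268659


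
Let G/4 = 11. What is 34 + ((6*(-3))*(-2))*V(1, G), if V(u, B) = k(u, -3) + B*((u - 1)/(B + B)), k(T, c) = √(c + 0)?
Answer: 34 + 36*I*√3 ≈ 34.0 + 62.354*I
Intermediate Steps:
G = 44 (G = 4*11 = 44)
k(T, c) = √c
V(u, B) = -½ + u/2 + I*√3 (V(u, B) = √(-3) + B*((u - 1)/(B + B)) = I*√3 + B*((-1 + u)/((2*B))) = I*√3 + B*((-1 + u)*(1/(2*B))) = I*√3 + B*((-1 + u)/(2*B)) = I*√3 + (-½ + u/2) = -½ + u/2 + I*√3)
34 + ((6*(-3))*(-2))*V(1, G) = 34 + ((6*(-3))*(-2))*(-½ + (½)*1 + I*√3) = 34 + (-18*(-2))*(-½ + ½ + I*√3) = 34 + 36*(I*√3) = 34 + 36*I*√3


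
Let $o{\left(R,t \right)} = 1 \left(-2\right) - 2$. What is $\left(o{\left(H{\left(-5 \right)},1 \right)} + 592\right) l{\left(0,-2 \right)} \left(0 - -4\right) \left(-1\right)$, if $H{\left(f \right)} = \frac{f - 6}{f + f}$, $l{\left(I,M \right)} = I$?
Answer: $0$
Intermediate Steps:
$H{\left(f \right)} = \frac{-6 + f}{2 f}$
$o{\left(R,t \right)} = -4$ ($o{\left(R,t \right)} = -2 - 2 = -4$)
$\left(o{\left(H{\left(-5 \right)},1 \right)} + 592\right) l{\left(0,-2 \right)} \left(0 - -4\right) \left(-1\right) = \left(-4 + 592\right) 0 \left(0 - -4\right) \left(-1\right) = 588 \cdot 0 \left(0 + 4\right) \left(-1\right) = 588 \cdot 0 \cdot 4 \left(-1\right) = 588 \cdot 0 \left(-1\right) = 588 \cdot 0 = 0$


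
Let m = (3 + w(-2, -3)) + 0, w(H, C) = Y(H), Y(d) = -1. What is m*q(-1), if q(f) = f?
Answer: -2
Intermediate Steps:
w(H, C) = -1
m = 2 (m = (3 - 1) + 0 = 2 + 0 = 2)
m*q(-1) = 2*(-1) = -2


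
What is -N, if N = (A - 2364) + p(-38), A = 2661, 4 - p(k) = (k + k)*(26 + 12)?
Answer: -3189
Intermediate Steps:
p(k) = 4 - 76*k (p(k) = 4 - (k + k)*(26 + 12) = 4 - 2*k*38 = 4 - 76*k)
N = 3189 (N = (2661 - 2364) + (4 - 76*(-38)) = 297 + (4 + 2888) = 297 + 2892 = 3189)
-N = -1*3189 = -3189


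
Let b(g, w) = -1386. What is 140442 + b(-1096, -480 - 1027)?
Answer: 139056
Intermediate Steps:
140442 + b(-1096, -480 - 1027) = 140442 - 1386 = 139056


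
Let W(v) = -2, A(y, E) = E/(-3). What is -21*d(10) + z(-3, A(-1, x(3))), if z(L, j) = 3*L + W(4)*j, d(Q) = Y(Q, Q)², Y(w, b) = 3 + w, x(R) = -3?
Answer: -3560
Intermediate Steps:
A(y, E) = -E/3 (A(y, E) = E*(-⅓) = -E/3)
d(Q) = (3 + Q)²
z(L, j) = -2*j + 3*L (z(L, j) = 3*L - 2*j = -2*j + 3*L)
-21*d(10) + z(-3, A(-1, x(3))) = -21*(3 + 10)² + (-(-2)*(-3)/3 + 3*(-3)) = -21*13² + (-2*1 - 9) = -21*169 + (-2 - 9) = -3549 - 11 = -3560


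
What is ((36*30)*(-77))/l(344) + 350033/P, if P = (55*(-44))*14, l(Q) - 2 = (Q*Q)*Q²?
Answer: -90771445263971/8785842471560 ≈ -10.332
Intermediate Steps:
l(Q) = 2 + Q⁴ (l(Q) = 2 + (Q*Q)*Q² = 2 + Q²*Q² = 2 + Q⁴)
P = -33880 (P = -2420*14 = -33880)
((36*30)*(-77))/l(344) + 350033/P = ((36*30)*(-77))/(2 + 344⁴) + 350033/(-33880) = (1080*(-77))/(2 + 14003408896) + 350033*(-1/33880) = -83160/14003408898 - 350033/33880 = -83160*1/14003408898 - 350033/33880 = -1540/259322387 - 350033/33880 = -90771445263971/8785842471560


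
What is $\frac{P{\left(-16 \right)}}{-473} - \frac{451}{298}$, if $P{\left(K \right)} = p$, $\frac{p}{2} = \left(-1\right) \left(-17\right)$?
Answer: $- \frac{223455}{140954} \approx -1.5853$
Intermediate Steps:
$p = 34$ ($p = 2 \left(\left(-1\right) \left(-17\right)\right) = 2 \cdot 17 = 34$)
$P{\left(K \right)} = 34$
$\frac{P{\left(-16 \right)}}{-473} - \frac{451}{298} = \frac{34}{-473} - \frac{451}{298} = 34 \left(- \frac{1}{473}\right) - \frac{451}{298} = - \frac{34}{473} - \frac{451}{298} = - \frac{223455}{140954}$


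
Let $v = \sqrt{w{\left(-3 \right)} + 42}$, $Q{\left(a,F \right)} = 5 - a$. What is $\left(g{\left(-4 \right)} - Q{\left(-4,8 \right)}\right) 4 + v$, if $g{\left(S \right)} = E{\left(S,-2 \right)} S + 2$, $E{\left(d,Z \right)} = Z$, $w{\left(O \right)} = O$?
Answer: $4 + \sqrt{39} \approx 10.245$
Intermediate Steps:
$g{\left(S \right)} = 2 - 2 S$ ($g{\left(S \right)} = - 2 S + 2 = 2 - 2 S$)
$v = \sqrt{39}$ ($v = \sqrt{-3 + 42} = \sqrt{39} \approx 6.245$)
$\left(g{\left(-4 \right)} - Q{\left(-4,8 \right)}\right) 4 + v = \left(\left(2 - -8\right) - \left(5 - -4\right)\right) 4 + \sqrt{39} = \left(\left(2 + 8\right) - \left(5 + 4\right)\right) 4 + \sqrt{39} = \left(10 - 9\right) 4 + \sqrt{39} = 1 \cdot 4 + \sqrt{39} = 4 + \sqrt{39}$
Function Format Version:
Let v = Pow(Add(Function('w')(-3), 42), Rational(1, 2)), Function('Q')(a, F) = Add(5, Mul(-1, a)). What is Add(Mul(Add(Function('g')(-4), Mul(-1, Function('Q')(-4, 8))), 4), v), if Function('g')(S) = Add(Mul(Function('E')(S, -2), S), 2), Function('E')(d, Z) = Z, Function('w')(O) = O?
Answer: Add(4, Pow(39, Rational(1, 2))) ≈ 10.245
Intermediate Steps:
Function('g')(S) = Add(2, Mul(-2, S)) (Function('g')(S) = Add(Mul(-2, S), 2) = Add(2, Mul(-2, S)))
v = Pow(39, Rational(1, 2)) (v = Pow(Add(-3, 42), Rational(1, 2)) = Pow(39, Rational(1, 2)) ≈ 6.2450)
Add(Mul(Add(Function('g')(-4), Mul(-1, Function('Q')(-4, 8))), 4), v) = Add(Mul(Add(Add(2, Mul(-2, -4)), Mul(-1, Add(5, Mul(-1, -4)))), 4), Pow(39, Rational(1, 2))) = Add(Mul(Add(Add(2, 8), Mul(-1, Add(5, 4))), 4), Pow(39, Rational(1, 2))) = Add(Mul(Add(10, Mul(-1, 9)), 4), Pow(39, Rational(1, 2))) = Add(Mul(Add(10, -9), 4), Pow(39, Rational(1, 2))) = Add(Mul(1, 4), Pow(39, Rational(1, 2))) = Add(4, Pow(39, Rational(1, 2)))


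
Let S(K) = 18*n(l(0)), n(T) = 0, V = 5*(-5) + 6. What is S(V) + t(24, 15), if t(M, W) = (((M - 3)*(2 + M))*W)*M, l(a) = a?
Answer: 196560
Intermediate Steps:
V = -19 (V = -25 + 6 = -19)
S(K) = 0 (S(K) = 18*0 = 0)
t(M, W) = M*W*(-3 + M)*(2 + M) (t(M, W) = (((-3 + M)*(2 + M))*W)*M = (W*(-3 + M)*(2 + M))*M = M*W*(-3 + M)*(2 + M))
S(V) + t(24, 15) = 0 + 24*15*(-6 + 24² - 1*24) = 0 + 24*15*(-6 + 576 - 24) = 0 + 24*15*546 = 0 + 196560 = 196560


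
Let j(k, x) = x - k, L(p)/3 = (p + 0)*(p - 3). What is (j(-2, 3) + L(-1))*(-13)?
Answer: -221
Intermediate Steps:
L(p) = 3*p*(-3 + p) (L(p) = 3*((p + 0)*(p - 3)) = 3*(p*(-3 + p)) = 3*p*(-3 + p))
(j(-2, 3) + L(-1))*(-13) = ((3 - 1*(-2)) + 3*(-1)*(-3 - 1))*(-13) = ((3 + 2) + 3*(-1)*(-4))*(-13) = (5 + 12)*(-13) = 17*(-13) = -221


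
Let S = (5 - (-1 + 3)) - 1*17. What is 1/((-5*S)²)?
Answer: 1/4900 ≈ 0.00020408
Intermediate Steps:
S = -14 (S = (5 - 1*2) - 17 = (5 - 2) - 17 = 3 - 17 = -14)
1/((-5*S)²) = 1/((-5*(-14))²) = 1/(70²) = 1/4900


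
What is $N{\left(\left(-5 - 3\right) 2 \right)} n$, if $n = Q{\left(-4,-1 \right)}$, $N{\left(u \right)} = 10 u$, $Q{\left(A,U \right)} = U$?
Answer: $160$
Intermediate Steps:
$n = -1$
$N{\left(\left(-5 - 3\right) 2 \right)} n = 10 \left(-5 - 3\right) 2 \left(-1\right) = 10 \left(\left(-8\right) 2\right) \left(-1\right) = 10 \left(-16\right) \left(-1\right) = \left(-160\right) \left(-1\right) = 160$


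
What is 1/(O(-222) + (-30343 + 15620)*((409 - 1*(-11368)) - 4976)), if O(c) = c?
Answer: -1/100131345 ≈ -9.9869e-9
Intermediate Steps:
1/(O(-222) + (-30343 + 15620)*((409 - 1*(-11368)) - 4976)) = 1/(-222 + (-30343 + 15620)*((409 - 1*(-11368)) - 4976)) = 1/(-222 - 14723*((409 + 11368) - 4976)) = 1/(-222 - 14723*(11777 - 4976)) = 1/(-222 - 14723*6801) = 1/(-222 - 100131123) = 1/(-100131345) = -1/100131345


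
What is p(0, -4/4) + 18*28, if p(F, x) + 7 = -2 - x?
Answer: 496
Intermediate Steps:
p(F, x) = -9 - x (p(F, x) = -7 + (-2 - x) = -9 - x)
p(0, -4/4) + 18*28 = (-9 - (-4)/4) + 18*28 = (-9 - (-4)/4) + 504 = (-9 - 1*(-1)) + 504 = (-9 + 1) + 504 = -8 + 504 = 496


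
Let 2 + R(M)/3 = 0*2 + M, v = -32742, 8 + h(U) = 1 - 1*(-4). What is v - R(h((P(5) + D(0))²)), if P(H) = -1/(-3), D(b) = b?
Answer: -32727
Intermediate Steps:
P(H) = ⅓ (P(H) = -1*(-⅓) = ⅓)
h(U) = -3 (h(U) = -8 + (1 - 1*(-4)) = -8 + (1 + 4) = -8 + 5 = -3)
R(M) = -6 + 3*M (R(M) = -6 + 3*(0*2 + M) = -6 + 3*(0 + M) = -6 + 3*M)
v - R(h((P(5) + D(0))²)) = -32742 - (-6 + 3*(-3)) = -32742 - (-6 - 9) = -32742 - 1*(-15) = -32742 + 15 = -32727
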